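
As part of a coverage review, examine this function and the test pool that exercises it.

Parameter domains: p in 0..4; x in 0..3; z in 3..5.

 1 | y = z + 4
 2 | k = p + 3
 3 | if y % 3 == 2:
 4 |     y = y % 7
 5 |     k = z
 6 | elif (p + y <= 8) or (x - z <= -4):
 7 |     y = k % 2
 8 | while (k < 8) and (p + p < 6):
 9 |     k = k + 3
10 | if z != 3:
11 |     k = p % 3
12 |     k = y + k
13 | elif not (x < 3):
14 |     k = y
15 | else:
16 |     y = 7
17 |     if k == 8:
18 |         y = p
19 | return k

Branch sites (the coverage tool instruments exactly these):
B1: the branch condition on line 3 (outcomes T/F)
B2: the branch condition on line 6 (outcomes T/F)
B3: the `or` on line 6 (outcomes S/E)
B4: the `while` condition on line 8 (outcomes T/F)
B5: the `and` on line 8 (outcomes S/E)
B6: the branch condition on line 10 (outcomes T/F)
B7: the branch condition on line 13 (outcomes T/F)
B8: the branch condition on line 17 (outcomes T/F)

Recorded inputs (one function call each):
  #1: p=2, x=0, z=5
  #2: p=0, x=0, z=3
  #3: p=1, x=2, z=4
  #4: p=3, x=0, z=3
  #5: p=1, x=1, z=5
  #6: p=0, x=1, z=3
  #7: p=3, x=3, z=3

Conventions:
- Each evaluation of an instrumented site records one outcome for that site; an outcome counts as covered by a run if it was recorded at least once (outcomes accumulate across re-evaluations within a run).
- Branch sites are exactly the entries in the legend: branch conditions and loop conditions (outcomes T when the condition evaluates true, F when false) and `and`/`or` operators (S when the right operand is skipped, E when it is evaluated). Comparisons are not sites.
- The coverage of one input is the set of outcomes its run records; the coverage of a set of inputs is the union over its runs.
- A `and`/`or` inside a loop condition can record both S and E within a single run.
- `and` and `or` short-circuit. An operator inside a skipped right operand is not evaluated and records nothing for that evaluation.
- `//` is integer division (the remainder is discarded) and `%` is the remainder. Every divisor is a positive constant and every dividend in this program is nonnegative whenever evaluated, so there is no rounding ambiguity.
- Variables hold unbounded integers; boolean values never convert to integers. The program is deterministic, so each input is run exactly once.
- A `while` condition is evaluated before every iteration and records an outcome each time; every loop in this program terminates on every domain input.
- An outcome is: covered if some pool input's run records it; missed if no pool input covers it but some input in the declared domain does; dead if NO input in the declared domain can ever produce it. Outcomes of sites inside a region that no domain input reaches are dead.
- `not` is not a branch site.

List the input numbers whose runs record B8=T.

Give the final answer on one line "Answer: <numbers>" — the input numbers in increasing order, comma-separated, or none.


input #1 (p=2, x=0, z=5): does not produce B8=T
input #2 (p=0, x=0, z=3): does not produce B8=T
input #3 (p=1, x=2, z=4): does not produce B8=T
input #4 (p=3, x=0, z=3): does not produce B8=T
input #5 (p=1, x=1, z=5): does not produce B8=T
input #6 (p=0, x=1, z=3): does not produce B8=T
input #7 (p=3, x=3, z=3): does not produce B8=T
Answer: none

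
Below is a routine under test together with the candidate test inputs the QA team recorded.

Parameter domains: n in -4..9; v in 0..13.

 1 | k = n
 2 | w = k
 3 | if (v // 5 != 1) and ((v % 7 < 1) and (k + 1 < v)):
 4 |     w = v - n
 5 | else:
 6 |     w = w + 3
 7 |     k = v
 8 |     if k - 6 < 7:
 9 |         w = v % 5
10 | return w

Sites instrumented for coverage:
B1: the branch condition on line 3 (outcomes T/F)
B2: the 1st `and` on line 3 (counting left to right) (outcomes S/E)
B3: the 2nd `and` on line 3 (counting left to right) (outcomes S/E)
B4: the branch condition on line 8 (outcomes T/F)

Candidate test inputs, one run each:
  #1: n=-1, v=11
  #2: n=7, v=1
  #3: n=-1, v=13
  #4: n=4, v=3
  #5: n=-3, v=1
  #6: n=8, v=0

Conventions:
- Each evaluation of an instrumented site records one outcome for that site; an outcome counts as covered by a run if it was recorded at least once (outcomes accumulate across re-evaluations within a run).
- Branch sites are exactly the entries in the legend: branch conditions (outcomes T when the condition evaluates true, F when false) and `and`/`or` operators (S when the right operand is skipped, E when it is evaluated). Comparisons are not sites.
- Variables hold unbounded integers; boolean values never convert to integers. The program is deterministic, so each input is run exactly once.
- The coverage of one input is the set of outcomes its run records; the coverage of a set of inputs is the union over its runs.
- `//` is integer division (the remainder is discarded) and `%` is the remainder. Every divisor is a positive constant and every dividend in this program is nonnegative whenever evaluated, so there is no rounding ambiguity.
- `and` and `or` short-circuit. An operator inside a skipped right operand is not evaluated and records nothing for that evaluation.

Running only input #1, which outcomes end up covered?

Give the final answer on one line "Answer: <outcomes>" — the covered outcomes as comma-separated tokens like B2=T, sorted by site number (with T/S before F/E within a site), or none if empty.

Simulating input #1 (n=-1, v=11) step by step:
  B2->E, B3->S, B1->F, B4->T
collecting distinct outcomes: B1=F, B2=E, B3=S, B4=T

Answer: B1=F, B2=E, B3=S, B4=T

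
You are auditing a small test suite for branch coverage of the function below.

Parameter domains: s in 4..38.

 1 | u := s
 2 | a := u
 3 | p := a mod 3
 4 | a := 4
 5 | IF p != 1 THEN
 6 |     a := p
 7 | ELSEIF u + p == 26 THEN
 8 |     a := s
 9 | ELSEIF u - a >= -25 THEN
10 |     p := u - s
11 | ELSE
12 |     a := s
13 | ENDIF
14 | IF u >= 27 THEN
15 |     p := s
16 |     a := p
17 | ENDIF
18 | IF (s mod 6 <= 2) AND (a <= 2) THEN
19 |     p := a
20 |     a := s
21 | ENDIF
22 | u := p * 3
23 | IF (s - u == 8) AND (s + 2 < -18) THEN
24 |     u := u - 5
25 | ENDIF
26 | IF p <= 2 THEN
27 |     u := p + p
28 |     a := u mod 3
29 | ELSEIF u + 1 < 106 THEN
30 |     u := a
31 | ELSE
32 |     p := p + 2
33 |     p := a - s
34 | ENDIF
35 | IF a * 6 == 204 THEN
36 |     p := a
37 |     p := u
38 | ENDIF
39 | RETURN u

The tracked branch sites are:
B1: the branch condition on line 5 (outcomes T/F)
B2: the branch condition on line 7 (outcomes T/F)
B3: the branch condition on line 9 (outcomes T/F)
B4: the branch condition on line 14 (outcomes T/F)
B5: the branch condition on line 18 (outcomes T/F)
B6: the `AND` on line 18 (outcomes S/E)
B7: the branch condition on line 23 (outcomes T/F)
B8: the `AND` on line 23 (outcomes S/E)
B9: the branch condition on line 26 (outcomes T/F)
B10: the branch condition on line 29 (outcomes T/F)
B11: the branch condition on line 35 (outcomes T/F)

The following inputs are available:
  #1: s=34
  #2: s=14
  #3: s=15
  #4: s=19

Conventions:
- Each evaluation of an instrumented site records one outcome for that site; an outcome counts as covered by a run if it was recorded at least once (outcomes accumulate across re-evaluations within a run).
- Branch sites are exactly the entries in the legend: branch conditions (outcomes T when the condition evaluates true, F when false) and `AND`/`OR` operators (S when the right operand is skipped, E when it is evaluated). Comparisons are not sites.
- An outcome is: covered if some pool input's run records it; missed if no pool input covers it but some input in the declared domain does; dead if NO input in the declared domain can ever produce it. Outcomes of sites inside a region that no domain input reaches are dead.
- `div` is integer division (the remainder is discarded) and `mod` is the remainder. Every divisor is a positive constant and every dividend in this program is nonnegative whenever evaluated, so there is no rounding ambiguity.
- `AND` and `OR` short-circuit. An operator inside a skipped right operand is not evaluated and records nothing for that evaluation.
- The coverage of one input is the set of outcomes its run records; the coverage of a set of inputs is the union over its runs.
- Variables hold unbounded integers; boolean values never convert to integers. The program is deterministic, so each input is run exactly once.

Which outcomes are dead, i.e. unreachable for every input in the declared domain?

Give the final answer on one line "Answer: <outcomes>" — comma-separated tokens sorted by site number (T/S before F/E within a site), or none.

sweeping the full domain (35 inputs) for each outcome:
  B3=F: never recorded by any domain input -> dead
  B7=T: never recorded by any domain input -> dead
  reachable outcomes have witnesses, e.g. B1=T (e.g. s=5), B1=F (e.g. s=4), B2=T (e.g. s=25), B2=F (e.g. s=4)

Answer: B3=F, B7=T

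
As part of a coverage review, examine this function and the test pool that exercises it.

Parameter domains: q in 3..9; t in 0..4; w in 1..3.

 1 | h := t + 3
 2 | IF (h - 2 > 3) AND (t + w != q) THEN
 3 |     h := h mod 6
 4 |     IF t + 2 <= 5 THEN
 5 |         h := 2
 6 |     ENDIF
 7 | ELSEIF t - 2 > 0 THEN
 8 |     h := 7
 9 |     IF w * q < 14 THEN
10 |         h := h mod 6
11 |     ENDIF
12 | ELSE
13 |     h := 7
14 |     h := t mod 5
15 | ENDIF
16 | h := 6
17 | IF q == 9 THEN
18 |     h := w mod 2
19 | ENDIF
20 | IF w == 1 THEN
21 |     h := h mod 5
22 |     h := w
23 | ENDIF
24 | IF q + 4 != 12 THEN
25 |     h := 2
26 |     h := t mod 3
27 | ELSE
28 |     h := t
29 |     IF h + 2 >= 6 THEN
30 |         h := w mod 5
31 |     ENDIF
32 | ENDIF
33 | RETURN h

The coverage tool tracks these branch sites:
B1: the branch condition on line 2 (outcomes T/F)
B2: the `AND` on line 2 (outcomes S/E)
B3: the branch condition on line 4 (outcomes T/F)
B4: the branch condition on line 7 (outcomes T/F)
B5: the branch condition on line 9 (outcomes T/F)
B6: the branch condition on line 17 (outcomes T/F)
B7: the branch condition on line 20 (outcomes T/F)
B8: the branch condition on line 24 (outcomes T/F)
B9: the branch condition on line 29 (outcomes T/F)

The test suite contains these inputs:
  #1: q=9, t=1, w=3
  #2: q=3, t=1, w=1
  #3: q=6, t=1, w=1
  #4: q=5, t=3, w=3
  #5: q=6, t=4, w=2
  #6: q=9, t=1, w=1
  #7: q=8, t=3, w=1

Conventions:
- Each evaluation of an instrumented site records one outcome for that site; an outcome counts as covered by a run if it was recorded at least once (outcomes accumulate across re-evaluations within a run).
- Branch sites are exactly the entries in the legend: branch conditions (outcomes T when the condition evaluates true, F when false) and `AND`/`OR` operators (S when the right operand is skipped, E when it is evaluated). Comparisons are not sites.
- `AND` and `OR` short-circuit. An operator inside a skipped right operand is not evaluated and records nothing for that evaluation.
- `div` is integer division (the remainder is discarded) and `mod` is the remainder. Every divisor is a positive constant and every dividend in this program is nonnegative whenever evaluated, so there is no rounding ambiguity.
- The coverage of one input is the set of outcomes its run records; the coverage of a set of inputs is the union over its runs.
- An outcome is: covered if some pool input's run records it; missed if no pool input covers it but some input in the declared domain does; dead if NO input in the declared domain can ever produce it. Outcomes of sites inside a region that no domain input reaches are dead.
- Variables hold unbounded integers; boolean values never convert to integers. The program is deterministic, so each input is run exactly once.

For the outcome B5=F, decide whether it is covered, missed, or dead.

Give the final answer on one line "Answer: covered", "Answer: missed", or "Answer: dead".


no pool input records B5=F
but domain input (q=6, t=3, w=3) does record it -> reachable, so missed
Answer: missed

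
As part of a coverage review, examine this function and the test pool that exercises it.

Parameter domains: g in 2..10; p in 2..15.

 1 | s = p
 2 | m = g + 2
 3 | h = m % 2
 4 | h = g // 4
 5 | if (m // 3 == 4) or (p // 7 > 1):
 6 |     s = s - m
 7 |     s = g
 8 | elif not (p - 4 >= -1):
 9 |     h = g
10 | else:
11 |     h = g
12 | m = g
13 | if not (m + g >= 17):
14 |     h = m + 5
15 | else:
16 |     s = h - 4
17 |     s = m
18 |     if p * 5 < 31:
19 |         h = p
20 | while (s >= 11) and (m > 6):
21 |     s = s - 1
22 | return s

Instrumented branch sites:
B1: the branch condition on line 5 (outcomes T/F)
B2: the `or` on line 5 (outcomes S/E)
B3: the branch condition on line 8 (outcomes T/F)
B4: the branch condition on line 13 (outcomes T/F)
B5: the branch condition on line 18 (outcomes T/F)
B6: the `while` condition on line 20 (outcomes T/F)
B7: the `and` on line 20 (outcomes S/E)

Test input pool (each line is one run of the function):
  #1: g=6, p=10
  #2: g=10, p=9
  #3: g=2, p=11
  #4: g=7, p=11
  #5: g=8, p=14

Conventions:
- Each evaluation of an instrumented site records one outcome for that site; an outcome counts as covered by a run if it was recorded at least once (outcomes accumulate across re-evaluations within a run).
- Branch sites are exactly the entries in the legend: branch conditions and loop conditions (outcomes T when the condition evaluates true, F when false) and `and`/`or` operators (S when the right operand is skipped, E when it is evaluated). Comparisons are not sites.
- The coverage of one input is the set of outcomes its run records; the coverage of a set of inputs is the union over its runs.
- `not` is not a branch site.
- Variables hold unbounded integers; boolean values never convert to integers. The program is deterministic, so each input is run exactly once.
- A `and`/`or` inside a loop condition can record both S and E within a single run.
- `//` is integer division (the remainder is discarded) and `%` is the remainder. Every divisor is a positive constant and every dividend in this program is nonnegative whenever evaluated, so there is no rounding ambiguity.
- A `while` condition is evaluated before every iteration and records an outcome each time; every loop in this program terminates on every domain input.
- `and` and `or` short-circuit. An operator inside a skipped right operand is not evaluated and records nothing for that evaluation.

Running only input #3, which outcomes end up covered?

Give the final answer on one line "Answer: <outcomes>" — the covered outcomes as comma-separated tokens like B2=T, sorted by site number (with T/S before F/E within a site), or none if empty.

Event log for input #3 (g=2, p=11):
  B2->E, B1->F, B3->F, B4->T, B7->E, B6->F
as a set, this run covers: B1=F, B2=E, B3=F, B4=T, B6=F, B7=E

Answer: B1=F, B2=E, B3=F, B4=T, B6=F, B7=E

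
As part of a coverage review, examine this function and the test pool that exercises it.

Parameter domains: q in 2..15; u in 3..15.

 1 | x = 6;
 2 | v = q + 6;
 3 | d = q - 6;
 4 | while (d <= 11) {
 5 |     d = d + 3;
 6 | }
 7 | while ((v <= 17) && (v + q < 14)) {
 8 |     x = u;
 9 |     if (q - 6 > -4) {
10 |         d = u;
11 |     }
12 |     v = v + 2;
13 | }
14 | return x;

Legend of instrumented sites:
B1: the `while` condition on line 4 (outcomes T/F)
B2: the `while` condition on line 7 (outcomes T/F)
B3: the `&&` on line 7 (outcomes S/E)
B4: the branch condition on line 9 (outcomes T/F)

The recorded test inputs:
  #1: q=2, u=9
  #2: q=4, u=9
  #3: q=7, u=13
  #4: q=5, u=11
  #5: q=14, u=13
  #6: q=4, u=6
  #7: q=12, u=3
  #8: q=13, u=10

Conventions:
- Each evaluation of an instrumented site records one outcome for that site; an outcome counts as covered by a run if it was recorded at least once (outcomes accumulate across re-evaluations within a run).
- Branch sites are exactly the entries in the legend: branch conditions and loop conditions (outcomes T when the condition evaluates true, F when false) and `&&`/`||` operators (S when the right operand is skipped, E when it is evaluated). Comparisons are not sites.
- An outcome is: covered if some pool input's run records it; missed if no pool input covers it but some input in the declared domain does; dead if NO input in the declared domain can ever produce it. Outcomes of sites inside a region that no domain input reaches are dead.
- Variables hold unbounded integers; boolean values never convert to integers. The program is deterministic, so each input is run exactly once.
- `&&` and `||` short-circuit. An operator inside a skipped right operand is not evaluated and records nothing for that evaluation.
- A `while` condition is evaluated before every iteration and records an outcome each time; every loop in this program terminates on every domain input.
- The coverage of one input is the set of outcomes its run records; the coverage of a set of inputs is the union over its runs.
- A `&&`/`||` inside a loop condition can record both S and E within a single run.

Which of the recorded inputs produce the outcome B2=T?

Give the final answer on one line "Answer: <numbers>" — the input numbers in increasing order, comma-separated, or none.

input #1 (q=2, u=9): covers B2=T
input #2 (q=4, u=9): misses B2=T
input #3 (q=7, u=13): misses B2=T
input #4 (q=5, u=11): misses B2=T
input #5 (q=14, u=13): misses B2=T
input #6 (q=4, u=6): misses B2=T
input #7 (q=12, u=3): misses B2=T
input #8 (q=13, u=10): misses B2=T

Answer: 1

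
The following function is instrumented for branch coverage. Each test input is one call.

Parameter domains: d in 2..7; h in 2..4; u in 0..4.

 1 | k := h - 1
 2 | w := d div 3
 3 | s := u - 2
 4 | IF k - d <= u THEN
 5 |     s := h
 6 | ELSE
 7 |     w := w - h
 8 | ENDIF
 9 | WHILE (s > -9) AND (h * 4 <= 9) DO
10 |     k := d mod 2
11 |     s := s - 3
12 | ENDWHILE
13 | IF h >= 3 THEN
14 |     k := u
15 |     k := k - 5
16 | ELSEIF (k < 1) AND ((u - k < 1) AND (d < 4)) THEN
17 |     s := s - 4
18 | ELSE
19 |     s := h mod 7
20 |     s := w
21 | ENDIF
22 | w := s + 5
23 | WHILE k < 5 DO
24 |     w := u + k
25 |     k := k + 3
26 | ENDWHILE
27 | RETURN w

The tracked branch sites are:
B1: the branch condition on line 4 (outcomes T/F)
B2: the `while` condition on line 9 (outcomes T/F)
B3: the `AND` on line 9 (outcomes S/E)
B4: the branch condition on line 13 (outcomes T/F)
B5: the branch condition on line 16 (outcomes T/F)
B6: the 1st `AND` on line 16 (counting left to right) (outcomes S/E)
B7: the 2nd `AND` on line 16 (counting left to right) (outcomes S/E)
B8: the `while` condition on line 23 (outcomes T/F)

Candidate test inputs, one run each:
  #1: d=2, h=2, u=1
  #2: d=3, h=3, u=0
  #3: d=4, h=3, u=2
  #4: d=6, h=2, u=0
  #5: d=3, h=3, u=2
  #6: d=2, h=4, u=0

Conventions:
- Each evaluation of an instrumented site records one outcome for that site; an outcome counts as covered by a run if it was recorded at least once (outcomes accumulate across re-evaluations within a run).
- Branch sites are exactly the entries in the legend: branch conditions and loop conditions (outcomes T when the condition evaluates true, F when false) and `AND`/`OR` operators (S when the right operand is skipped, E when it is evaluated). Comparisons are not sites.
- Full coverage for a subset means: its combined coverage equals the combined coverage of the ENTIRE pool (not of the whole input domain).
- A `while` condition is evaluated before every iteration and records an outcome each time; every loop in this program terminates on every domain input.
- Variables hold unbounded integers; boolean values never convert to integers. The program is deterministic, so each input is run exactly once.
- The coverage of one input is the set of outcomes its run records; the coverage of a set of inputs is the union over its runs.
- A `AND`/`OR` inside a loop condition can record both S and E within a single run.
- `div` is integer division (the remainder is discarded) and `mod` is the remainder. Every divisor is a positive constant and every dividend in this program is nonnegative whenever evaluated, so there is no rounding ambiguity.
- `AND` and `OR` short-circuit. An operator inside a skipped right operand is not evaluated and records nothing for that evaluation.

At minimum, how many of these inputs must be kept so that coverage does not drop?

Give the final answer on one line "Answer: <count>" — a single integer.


test 1 (d=2, h=2, u=1) fires B1->T, B3->E, B2->T, B3->E, B2->T, B3->E, B2->T, B3->E, B2->T, B3->S, B2->F, B4->F, B6->E, B7->S, ...; hits B1=T, B2=T, B2=F, B3=S, B3=E, B4=F, B5=F, B6=E, B7=S, B8=T, B8=F
test 2 (d=3, h=3, u=0) fires B1->T, B3->E, B2->F, B4->T, B8->T, B8->T, B8->T, B8->T, B8->F; hits B1=T, B2=F, B3=E, B4=T, B8=T, B8=F
test 3 (d=4, h=3, u=2) fires B1->T, B3->E, B2->F, B4->T, B8->T, B8->T, B8->T, B8->F; hits B1=T, B2=F, B3=E, B4=T, B8=T, B8=F
test 4 (d=6, h=2, u=0) fires B1->T, B3->E, B2->T, B3->E, B2->T, B3->E, B2->T, B3->E, B2->T, B3->S, B2->F, B4->F, B6->E, B7->E, ...; hits B1=T, B2=T, B2=F, B3=S, B3=E, B4=F, B5=F, B6=E, B7=E, B8=T, B8=F
test 5 (d=3, h=3, u=2) fires B1->T, B3->E, B2->F, B4->T, B8->T, B8->T, B8->T, B8->F; hits B1=T, B2=F, B3=E, B4=T, B8=T, B8=F
test 6 (d=2, h=4, u=0) fires B1->F, B3->E, B2->F, B4->T, B8->T, B8->T, B8->T, B8->T, B8->F; hits B1=F, B2=F, B3=E, B4=T, B8=T, B8=F
union over all inputs: B1=T, B1=F, B2=T, B2=F, B3=S, B3=E, B4=T, B4=F, B5=F, B6=E, B7=S, B7=E, B8=T, B8=F (14 outcomes)
checked all size-1 subsets: none covers 14 outcomes (max 11/14)
checked all size-2 subsets: none covers 14 outcomes (max 13/14)
at size 3, {1, 4, 6} reaches all 14 outcomes; every lexicographically earlier size-3 subset fails
Answer: 3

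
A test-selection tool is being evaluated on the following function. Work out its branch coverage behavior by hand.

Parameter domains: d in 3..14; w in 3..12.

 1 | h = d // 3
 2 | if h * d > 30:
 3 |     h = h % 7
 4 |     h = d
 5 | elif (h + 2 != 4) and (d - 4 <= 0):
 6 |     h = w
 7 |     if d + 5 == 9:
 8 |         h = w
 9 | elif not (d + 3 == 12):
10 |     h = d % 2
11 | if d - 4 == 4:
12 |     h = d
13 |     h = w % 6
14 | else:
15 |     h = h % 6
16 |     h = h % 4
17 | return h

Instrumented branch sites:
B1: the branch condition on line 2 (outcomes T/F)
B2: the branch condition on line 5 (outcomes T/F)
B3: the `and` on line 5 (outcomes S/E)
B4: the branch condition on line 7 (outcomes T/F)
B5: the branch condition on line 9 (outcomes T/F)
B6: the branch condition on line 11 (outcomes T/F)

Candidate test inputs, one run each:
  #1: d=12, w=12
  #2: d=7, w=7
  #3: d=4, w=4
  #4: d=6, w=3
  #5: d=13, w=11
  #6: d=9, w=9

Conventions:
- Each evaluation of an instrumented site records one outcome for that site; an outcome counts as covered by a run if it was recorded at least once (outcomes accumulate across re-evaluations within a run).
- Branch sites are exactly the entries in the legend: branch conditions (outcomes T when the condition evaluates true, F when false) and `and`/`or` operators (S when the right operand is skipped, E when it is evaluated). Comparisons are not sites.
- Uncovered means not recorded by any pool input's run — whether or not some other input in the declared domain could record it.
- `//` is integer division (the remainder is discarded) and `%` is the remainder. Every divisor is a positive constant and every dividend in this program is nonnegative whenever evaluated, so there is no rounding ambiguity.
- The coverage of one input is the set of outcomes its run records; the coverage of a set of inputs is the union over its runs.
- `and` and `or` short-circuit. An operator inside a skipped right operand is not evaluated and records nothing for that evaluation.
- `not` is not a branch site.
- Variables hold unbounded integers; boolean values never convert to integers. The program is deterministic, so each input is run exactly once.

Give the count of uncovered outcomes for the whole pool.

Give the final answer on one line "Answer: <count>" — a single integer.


#1 (d=12, w=12) -> B1->T, B6->F; covered: B1=T, B6=F
#2 (d=7, w=7) -> B1->F, B3->S, B2->F, B5->T, B6->F; covered: B1=F, B2=F, B3=S, B5=T, B6=F
#3 (d=4, w=4) -> B1->F, B3->E, B2->T, B4->T, B6->F; covered: B1=F, B2=T, B3=E, B4=T, B6=F
#4 (d=6, w=3) -> B1->F, B3->S, B2->F, B5->T, B6->F; covered: B1=F, B2=F, B3=S, B5=T, B6=F
#5 (d=13, w=11) -> B1->T, B6->F; covered: B1=T, B6=F
#6 (d=9, w=9) -> B1->F, B3->E, B2->F, B5->F, B6->F; covered: B1=F, B2=F, B3=E, B5=F, B6=F
union over the pool: B1=T, B1=F, B2=T, B2=F, B3=S, B3=E, B4=T, B5=T, B5=F, B6=F
uncovered (2 of 12): B4=F, B6=T
Answer: 2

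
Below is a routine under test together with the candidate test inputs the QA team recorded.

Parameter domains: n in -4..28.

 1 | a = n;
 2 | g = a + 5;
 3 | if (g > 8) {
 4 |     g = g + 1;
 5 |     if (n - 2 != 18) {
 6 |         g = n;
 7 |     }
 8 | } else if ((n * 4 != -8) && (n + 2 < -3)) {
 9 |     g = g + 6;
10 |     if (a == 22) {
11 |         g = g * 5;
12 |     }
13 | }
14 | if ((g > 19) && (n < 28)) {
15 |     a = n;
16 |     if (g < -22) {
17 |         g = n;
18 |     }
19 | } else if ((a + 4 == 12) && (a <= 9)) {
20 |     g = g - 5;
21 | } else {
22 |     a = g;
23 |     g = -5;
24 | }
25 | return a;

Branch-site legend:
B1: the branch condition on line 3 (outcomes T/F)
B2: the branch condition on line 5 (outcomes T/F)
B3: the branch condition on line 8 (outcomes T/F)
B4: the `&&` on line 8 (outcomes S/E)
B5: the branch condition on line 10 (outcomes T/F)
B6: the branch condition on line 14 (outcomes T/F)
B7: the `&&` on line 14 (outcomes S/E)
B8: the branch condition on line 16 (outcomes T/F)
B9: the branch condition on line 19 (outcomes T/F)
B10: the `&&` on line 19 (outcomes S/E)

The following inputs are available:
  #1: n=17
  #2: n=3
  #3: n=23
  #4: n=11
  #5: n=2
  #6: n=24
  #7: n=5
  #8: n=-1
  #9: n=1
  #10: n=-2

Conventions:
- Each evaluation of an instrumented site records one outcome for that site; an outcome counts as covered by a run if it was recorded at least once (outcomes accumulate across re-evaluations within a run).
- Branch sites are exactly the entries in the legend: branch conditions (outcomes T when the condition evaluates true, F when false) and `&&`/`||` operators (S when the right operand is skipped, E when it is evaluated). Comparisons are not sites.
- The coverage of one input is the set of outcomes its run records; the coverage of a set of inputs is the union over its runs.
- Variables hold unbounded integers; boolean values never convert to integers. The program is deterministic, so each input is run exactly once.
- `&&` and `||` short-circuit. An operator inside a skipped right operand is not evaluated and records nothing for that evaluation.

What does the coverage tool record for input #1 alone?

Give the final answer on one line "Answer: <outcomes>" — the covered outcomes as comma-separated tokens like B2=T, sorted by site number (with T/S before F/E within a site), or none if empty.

Tracing the run of input #1 (n=17):
  B1->T, B2->T, B7->S, B6->F, B10->S, B9->F
as a set, this run covers: B1=T, B2=T, B6=F, B7=S, B9=F, B10=S

Answer: B1=T, B2=T, B6=F, B7=S, B9=F, B10=S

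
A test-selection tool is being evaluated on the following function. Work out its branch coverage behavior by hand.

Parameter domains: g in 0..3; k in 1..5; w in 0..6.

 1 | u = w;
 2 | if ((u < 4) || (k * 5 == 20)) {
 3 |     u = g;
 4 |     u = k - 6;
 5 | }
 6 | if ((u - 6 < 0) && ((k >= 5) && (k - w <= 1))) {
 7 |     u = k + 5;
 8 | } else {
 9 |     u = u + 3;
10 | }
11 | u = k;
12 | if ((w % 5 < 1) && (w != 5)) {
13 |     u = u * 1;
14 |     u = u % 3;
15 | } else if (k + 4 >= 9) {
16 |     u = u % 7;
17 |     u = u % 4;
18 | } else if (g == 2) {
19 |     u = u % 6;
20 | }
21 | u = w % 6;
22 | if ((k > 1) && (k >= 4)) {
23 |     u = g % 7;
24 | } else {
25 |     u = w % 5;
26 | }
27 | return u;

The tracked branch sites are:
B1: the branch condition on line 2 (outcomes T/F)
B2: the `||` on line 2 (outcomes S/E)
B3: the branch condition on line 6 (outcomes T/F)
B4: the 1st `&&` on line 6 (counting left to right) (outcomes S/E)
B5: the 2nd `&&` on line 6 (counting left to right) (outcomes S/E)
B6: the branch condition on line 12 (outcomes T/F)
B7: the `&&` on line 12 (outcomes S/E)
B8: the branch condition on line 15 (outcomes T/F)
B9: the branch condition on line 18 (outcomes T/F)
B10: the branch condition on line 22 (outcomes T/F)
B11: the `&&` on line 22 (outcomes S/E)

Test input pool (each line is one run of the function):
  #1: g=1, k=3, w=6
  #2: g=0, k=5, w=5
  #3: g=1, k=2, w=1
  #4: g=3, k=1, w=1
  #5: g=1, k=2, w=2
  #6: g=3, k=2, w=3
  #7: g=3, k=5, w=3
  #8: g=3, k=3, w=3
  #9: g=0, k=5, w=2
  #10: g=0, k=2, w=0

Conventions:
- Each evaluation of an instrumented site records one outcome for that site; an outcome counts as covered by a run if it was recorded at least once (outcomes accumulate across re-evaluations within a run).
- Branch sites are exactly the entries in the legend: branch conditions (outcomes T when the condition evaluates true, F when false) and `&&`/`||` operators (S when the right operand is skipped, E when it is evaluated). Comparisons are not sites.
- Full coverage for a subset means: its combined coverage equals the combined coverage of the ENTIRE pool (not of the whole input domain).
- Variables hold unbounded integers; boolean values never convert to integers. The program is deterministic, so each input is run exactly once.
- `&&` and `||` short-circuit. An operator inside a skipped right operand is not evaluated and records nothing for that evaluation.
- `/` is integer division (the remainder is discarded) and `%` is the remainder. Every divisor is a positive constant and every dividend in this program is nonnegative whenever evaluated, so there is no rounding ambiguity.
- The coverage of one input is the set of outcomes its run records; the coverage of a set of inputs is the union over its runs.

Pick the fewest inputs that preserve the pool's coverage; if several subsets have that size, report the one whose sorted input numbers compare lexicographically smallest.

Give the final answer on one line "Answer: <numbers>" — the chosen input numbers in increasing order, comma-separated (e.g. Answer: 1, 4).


input #1 (g=1, k=3, w=6): events B2->E, B1->F, B4->S, B3->F, B7->S, B6->F, B8->F, B9->F, B11->E, B10->F; covers B1=F, B2=E, B3=F, B4=S, B6=F, B7=S, B8=F, B9=F, B10=F, B11=E
input #2 (g=0, k=5, w=5): events B2->E, B1->F, B4->E, B5->E, B3->T, B7->E, B6->F, B8->T, B11->E, B10->T; covers B1=F, B2=E, B3=T, B4=E, B5=E, B6=F, B7=E, B8=T, B10=T, B11=E
input #3 (g=1, k=2, w=1): events B2->S, B1->T, B4->E, B5->S, B3->F, B7->S, B6->F, B8->F, B9->F, B11->E, B10->F; covers B1=T, B2=S, B3=F, B4=E, B5=S, B6=F, B7=S, B8=F, B9=F, B10=F, B11=E
input #4 (g=3, k=1, w=1): events B2->S, B1->T, B4->E, B5->S, B3->F, B7->S, B6->F, B8->F, B9->F, B11->S, B10->F; covers B1=T, B2=S, B3=F, B4=E, B5=S, B6=F, B7=S, B8=F, B9=F, B10=F, B11=S
input #5 (g=1, k=2, w=2): events B2->S, B1->T, B4->E, B5->S, B3->F, B7->S, B6->F, B8->F, B9->F, B11->E, B10->F; covers B1=T, B2=S, B3=F, B4=E, B5=S, B6=F, B7=S, B8=F, B9=F, B10=F, B11=E
input #6 (g=3, k=2, w=3): events B2->S, B1->T, B4->E, B5->S, B3->F, B7->S, B6->F, B8->F, B9->F, B11->E, B10->F; covers B1=T, B2=S, B3=F, B4=E, B5=S, B6=F, B7=S, B8=F, B9=F, B10=F, B11=E
input #7 (g=3, k=5, w=3): events B2->S, B1->T, B4->E, B5->E, B3->F, B7->S, B6->F, B8->T, B11->E, B10->T; covers B1=T, B2=S, B3=F, B4=E, B5=E, B6=F, B7=S, B8=T, B10=T, B11=E
input #8 (g=3, k=3, w=3): events B2->S, B1->T, B4->E, B5->S, B3->F, B7->S, B6->F, B8->F, B9->F, B11->E, B10->F; covers B1=T, B2=S, B3=F, B4=E, B5=S, B6=F, B7=S, B8=F, B9=F, B10=F, B11=E
input #9 (g=0, k=5, w=2): events B2->S, B1->T, B4->E, B5->E, B3->F, B7->S, B6->F, B8->T, B11->E, B10->T; covers B1=T, B2=S, B3=F, B4=E, B5=E, B6=F, B7=S, B8=T, B10=T, B11=E
input #10 (g=0, k=2, w=0): events B2->S, B1->T, B4->E, B5->S, B3->F, B7->E, B6->T, B11->E, B10->F; covers B1=T, B2=S, B3=F, B4=E, B5=S, B6=T, B7=E, B10=F, B11=E
pool-wide coverage (21 outcomes): B1=T, B1=F, B2=S, B2=E, B3=T, B3=F, B4=S, B4=E, B5=S, B5=E, B6=T, B6=F, B7=S, B7=E, B8=T, B8=F, B9=F, B10=T, B10=F, B11=S, B11=E
checked all size-1 subsets: none covers 21 outcomes (max 11/21)
checked all size-2 subsets: none covers 21 outcomes (max 19/21)
checked all size-3 subsets: none covers 21 outcomes (max 20/21)
at size 4, {1, 2, 4, 10} reaches all 21 outcomes; every lexicographically earlier size-4 subset fails
Answer: 1, 2, 4, 10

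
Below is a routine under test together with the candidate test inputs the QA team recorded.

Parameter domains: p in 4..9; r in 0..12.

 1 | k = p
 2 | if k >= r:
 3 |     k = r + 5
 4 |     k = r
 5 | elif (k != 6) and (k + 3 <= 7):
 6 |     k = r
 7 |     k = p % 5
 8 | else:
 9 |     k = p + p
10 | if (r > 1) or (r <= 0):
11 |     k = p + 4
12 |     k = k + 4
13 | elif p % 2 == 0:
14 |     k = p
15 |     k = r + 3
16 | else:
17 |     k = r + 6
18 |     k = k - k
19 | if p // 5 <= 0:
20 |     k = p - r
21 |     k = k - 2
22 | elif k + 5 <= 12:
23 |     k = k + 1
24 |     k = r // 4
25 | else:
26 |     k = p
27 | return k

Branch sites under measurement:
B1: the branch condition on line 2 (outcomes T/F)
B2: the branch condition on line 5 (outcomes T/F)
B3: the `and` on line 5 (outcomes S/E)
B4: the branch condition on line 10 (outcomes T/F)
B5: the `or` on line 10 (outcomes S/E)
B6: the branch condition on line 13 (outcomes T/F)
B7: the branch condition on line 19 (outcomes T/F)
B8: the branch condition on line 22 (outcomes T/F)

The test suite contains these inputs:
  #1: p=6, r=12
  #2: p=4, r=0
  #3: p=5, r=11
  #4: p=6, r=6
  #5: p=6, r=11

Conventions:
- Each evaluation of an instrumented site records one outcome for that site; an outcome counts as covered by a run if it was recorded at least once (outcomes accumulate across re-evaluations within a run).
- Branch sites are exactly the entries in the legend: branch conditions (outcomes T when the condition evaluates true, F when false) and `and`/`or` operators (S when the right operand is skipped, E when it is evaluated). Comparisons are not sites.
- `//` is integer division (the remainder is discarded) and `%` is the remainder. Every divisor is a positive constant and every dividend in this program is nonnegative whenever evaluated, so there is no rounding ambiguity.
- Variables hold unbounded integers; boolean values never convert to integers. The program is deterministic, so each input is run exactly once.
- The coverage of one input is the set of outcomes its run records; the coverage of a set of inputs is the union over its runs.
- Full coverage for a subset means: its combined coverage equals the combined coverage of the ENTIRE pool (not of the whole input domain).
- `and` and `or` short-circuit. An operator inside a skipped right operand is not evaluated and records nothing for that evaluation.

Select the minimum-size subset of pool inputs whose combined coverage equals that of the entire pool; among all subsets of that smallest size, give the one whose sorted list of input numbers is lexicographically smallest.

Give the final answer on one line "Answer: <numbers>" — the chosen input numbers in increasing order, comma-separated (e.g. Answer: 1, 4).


input #1, p=6, r=12: events B1->F, B3->S, B2->F, B5->S, B4->T, B7->F, B8->F; outcomes B1=F, B2=F, B3=S, B4=T, B5=S, B7=F, B8=F
input #2, p=4, r=0: events B1->T, B5->E, B4->T, B7->T; outcomes B1=T, B4=T, B5=E, B7=T
input #3, p=5, r=11: events B1->F, B3->E, B2->F, B5->S, B4->T, B7->F, B8->F; outcomes B1=F, B2=F, B3=E, B4=T, B5=S, B7=F, B8=F
input #4, p=6, r=6: events B1->T, B5->S, B4->T, B7->F, B8->F; outcomes B1=T, B4=T, B5=S, B7=F, B8=F
input #5, p=6, r=11: events B1->F, B3->S, B2->F, B5->S, B4->T, B7->F, B8->F; outcomes B1=F, B2=F, B3=S, B4=T, B5=S, B7=F, B8=F
pool-wide coverage (11 outcomes): B1=T, B1=F, B2=F, B3=S, B3=E, B4=T, B5=S, B5=E, B7=T, B7=F, B8=F
every size-1 subset falls short of the 11 outcomes (best: 7/11)
every size-2 subset falls short of the 11 outcomes (best: 10/11)
inputs {1, 2, 3} (size 3) cover everything; no size-3 subset with a lexicographically smaller index list covers all 11
Answer: 1, 2, 3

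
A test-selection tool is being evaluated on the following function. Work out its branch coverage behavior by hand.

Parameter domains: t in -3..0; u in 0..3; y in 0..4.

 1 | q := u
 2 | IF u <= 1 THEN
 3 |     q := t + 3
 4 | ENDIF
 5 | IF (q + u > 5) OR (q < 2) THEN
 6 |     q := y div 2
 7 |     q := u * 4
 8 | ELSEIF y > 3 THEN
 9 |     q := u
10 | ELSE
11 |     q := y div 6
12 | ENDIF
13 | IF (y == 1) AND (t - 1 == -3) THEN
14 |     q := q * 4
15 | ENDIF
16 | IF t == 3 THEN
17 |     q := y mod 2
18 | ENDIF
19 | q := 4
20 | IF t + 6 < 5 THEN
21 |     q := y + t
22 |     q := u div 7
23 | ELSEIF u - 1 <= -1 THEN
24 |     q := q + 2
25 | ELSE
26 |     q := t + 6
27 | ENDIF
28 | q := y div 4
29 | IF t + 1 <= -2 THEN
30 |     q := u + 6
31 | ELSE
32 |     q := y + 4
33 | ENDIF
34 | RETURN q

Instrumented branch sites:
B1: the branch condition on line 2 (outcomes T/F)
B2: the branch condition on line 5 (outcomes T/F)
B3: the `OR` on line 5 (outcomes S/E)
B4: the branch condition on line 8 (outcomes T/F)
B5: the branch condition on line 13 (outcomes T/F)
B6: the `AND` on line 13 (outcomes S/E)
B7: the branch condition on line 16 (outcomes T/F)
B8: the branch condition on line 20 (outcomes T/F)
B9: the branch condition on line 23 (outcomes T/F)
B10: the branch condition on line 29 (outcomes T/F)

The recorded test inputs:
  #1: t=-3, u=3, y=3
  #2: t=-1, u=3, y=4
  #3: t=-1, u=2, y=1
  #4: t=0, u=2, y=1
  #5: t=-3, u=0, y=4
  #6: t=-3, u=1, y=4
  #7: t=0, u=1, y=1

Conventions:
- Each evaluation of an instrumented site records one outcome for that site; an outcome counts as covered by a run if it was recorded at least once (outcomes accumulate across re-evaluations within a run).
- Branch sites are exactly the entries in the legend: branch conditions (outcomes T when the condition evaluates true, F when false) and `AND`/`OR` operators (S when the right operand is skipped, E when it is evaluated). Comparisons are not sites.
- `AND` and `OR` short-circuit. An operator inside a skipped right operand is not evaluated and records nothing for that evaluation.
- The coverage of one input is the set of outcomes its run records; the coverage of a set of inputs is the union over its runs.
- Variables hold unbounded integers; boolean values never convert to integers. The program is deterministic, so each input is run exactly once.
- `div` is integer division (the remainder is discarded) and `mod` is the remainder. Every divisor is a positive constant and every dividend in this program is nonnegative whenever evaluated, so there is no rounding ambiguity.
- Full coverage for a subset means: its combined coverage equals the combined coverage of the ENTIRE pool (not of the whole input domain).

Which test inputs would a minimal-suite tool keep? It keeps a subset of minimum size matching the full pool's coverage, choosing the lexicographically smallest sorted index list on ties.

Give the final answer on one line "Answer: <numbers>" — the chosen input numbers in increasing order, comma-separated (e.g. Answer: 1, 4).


#1 (t=-3, u=3, y=3) -> B1->F, B3->S, B2->T, B6->S, B5->F, B7->F, B8->T, B10->T; covered: B1=F, B2=T, B3=S, B5=F, B6=S, B7=F, B8=T, B10=T
#2 (t=-1, u=3, y=4) -> B1->F, B3->S, B2->T, B6->S, B5->F, B7->F, B8->F, B9->F, B10->F; covered: B1=F, B2=T, B3=S, B5=F, B6=S, B7=F, B8=F, B9=F, B10=F
#3 (t=-1, u=2, y=1) -> B1->F, B3->E, B2->F, B4->F, B6->E, B5->F, B7->F, B8->F, B9->F, B10->F; covered: B1=F, B2=F, B3=E, B4=F, B5=F, B6=E, B7=F, B8=F, B9=F, B10=F
#4 (t=0, u=2, y=1) -> B1->F, B3->E, B2->F, B4->F, B6->E, B5->F, B7->F, B8->F, B9->F, B10->F; covered: B1=F, B2=F, B3=E, B4=F, B5=F, B6=E, B7=F, B8=F, B9=F, B10=F
#5 (t=-3, u=0, y=4) -> B1->T, B3->E, B2->T, B6->S, B5->F, B7->F, B8->T, B10->T; covered: B1=T, B2=T, B3=E, B5=F, B6=S, B7=F, B8=T, B10=T
#6 (t=-3, u=1, y=4) -> B1->T, B3->E, B2->T, B6->S, B5->F, B7->F, B8->T, B10->T; covered: B1=T, B2=T, B3=E, B5=F, B6=S, B7=F, B8=T, B10=T
#7 (t=0, u=1, y=1) -> B1->T, B3->E, B2->F, B4->F, B6->E, B5->F, B7->F, B8->F, B9->F, B10->F; covered: B1=T, B2=F, B3=E, B4=F, B5=F, B6=E, B7=F, B8=F, B9=F, B10=F
the full pool covers 16 outcomes: B1=T, B1=F, B2=T, B2=F, B3=S, B3=E, B4=F, B5=F, B6=S, B6=E, B7=F, B8=T, B8=F, B9=F, B10=T, B10=F
every size-1 subset falls short of the 16 outcomes (best: 10/16)
size 2: inputs {1, 7} cover all 16 outcomes, and no lexicographically smaller subset of this size does
Answer: 1, 7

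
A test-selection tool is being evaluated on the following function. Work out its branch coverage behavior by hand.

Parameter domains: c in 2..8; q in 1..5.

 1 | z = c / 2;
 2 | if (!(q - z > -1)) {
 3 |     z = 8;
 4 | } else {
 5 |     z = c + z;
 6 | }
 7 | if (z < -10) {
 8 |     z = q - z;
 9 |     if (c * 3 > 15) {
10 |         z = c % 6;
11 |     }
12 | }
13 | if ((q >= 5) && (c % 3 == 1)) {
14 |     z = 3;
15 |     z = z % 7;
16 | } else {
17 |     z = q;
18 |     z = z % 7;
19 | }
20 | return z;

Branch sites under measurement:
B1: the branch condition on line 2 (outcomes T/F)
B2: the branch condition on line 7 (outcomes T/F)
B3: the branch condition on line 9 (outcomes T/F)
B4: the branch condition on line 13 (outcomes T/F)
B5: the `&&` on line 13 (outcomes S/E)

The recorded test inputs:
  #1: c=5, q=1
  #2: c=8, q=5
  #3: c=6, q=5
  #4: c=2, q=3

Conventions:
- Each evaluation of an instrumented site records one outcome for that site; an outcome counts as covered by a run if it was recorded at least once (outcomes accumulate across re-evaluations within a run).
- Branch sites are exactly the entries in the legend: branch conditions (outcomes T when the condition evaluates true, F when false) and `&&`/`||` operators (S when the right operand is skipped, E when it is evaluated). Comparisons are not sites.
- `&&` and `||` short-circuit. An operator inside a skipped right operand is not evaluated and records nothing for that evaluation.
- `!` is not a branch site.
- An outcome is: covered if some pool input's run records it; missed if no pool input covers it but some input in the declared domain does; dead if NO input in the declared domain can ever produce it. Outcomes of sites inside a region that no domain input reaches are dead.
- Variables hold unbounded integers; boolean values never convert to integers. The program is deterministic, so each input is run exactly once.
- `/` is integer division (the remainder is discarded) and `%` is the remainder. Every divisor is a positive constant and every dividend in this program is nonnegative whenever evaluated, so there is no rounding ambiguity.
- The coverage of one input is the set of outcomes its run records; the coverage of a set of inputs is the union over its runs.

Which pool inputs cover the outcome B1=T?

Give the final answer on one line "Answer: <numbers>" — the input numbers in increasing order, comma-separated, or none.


input #1 (c=5, q=1): covers B1=T
input #2 (c=8, q=5): misses B1=T
input #3 (c=6, q=5): misses B1=T
input #4 (c=2, q=3): misses B1=T
Answer: 1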